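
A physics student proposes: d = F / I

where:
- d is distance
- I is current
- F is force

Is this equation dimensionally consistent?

No

d (distance) has dimensions [L].
I (current) has dimensions [I].
F (force) has dimensions [L M T^-2].

Left side: [L]
Right side: [I^-1 L M T^-2]

The two sides have different dimensions, so the equation is NOT dimensionally consistent.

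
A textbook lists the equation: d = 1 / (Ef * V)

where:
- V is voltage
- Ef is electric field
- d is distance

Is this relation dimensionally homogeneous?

No

V (voltage) has dimensions [I^-1 L^2 M T^-3].
Ef (electric field) has dimensions [I^-1 L M T^-3].
d (distance) has dimensions [L].

Left side: [L]
Right side: [I^2 L^-3 M^-2 T^6]

The two sides have different dimensions, so the equation is NOT dimensionally consistent.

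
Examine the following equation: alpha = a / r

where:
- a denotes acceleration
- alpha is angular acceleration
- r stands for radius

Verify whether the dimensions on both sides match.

Yes

a (acceleration) has dimensions [L T^-2].
alpha (angular acceleration) has dimensions [T^-2].
r (radius) has dimensions [L].

Left side: [T^-2]
Right side: [T^-2]

Both sides have the same dimensions, so the equation is dimensionally consistent.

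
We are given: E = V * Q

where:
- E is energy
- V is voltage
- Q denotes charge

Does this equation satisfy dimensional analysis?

Yes

E (energy) has dimensions [L^2 M T^-2].
V (voltage) has dimensions [I^-1 L^2 M T^-3].
Q (charge) has dimensions [I T].

Left side: [L^2 M T^-2]
Right side: [L^2 M T^-2]

Both sides have the same dimensions, so the equation is dimensionally consistent.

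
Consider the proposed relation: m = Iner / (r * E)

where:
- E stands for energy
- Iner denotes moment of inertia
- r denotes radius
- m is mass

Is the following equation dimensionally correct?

No

E (energy) has dimensions [L^2 M T^-2].
Iner (moment of inertia) has dimensions [L^2 M].
r (radius) has dimensions [L].
m (mass) has dimensions [M].

Left side: [M]
Right side: [L^-1 T^2]

The two sides have different dimensions, so the equation is NOT dimensionally consistent.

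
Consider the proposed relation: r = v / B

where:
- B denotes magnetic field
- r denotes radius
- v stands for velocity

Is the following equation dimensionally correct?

No

B (magnetic field) has dimensions [I^-1 M T^-2].
r (radius) has dimensions [L].
v (velocity) has dimensions [L T^-1].

Left side: [L]
Right side: [I L M^-1 T]

The two sides have different dimensions, so the equation is NOT dimensionally consistent.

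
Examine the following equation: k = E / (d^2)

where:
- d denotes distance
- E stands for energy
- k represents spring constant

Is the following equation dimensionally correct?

Yes

d (distance) has dimensions [L].
E (energy) has dimensions [L^2 M T^-2].
k (spring constant) has dimensions [M T^-2].

Left side: [M T^-2]
Right side: [M T^-2]

Both sides have the same dimensions, so the equation is dimensionally consistent.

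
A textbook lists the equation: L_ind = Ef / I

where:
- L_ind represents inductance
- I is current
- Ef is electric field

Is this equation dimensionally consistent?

No

L_ind (inductance) has dimensions [I^-2 L^2 M T^-2].
I (current) has dimensions [I].
Ef (electric field) has dimensions [I^-1 L M T^-3].

Left side: [I^-2 L^2 M T^-2]
Right side: [I^-2 L M T^-3]

The two sides have different dimensions, so the equation is NOT dimensionally consistent.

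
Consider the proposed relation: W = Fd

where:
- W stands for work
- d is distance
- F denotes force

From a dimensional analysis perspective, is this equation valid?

Yes

W (work) has dimensions [L^2 M T^-2].
d (distance) has dimensions [L].
F (force) has dimensions [L M T^-2].

Left side: [L^2 M T^-2]
Right side: [L^2 M T^-2]

Both sides have the same dimensions, so the equation is dimensionally consistent.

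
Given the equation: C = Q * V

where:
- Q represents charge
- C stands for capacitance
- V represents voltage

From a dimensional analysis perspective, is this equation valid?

No

Q (charge) has dimensions [I T].
C (capacitance) has dimensions [I^2 L^-2 M^-1 T^4].
V (voltage) has dimensions [I^-1 L^2 M T^-3].

Left side: [I^2 L^-2 M^-1 T^4]
Right side: [L^2 M T^-2]

The two sides have different dimensions, so the equation is NOT dimensionally consistent.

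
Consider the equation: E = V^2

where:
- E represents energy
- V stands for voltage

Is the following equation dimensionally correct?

No

E (energy) has dimensions [L^2 M T^-2].
V (voltage) has dimensions [I^-1 L^2 M T^-3].

Left side: [L^2 M T^-2]
Right side: [I^-2 L^4 M^2 T^-6]

The two sides have different dimensions, so the equation is NOT dimensionally consistent.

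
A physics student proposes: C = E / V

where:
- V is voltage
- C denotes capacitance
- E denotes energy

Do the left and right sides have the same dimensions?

No

V (voltage) has dimensions [I^-1 L^2 M T^-3].
C (capacitance) has dimensions [I^2 L^-2 M^-1 T^4].
E (energy) has dimensions [L^2 M T^-2].

Left side: [I^2 L^-2 M^-1 T^4]
Right side: [I T]

The two sides have different dimensions, so the equation is NOT dimensionally consistent.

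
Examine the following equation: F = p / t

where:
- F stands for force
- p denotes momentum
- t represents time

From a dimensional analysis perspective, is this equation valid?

Yes

F (force) has dimensions [L M T^-2].
p (momentum) has dimensions [L M T^-1].
t (time) has dimensions [T].

Left side: [L M T^-2]
Right side: [L M T^-2]

Both sides have the same dimensions, so the equation is dimensionally consistent.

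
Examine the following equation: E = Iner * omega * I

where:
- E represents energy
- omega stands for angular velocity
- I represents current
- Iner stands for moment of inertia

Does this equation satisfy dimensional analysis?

No

E (energy) has dimensions [L^2 M T^-2].
omega (angular velocity) has dimensions [T^-1].
I (current) has dimensions [I].
Iner (moment of inertia) has dimensions [L^2 M].

Left side: [L^2 M T^-2]
Right side: [I L^2 M T^-1]

The two sides have different dimensions, so the equation is NOT dimensionally consistent.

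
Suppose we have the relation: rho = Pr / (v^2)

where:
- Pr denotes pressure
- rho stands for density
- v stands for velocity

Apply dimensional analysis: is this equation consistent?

Yes

Pr (pressure) has dimensions [L^-1 M T^-2].
rho (density) has dimensions [L^-3 M].
v (velocity) has dimensions [L T^-1].

Left side: [L^-3 M]
Right side: [L^-3 M]

Both sides have the same dimensions, so the equation is dimensionally consistent.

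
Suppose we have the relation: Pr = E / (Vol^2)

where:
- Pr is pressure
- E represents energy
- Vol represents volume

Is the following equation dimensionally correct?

No

Pr (pressure) has dimensions [L^-1 M T^-2].
E (energy) has dimensions [L^2 M T^-2].
Vol (volume) has dimensions [L^3].

Left side: [L^-1 M T^-2]
Right side: [L^-4 M T^-2]

The two sides have different dimensions, so the equation is NOT dimensionally consistent.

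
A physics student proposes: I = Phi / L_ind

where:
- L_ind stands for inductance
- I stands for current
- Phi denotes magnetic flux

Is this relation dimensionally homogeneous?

Yes

L_ind (inductance) has dimensions [I^-2 L^2 M T^-2].
I (current) has dimensions [I].
Phi (magnetic flux) has dimensions [I^-1 L^2 M T^-2].

Left side: [I]
Right side: [I]

Both sides have the same dimensions, so the equation is dimensionally consistent.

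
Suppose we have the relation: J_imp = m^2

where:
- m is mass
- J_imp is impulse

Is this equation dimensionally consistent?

No

m (mass) has dimensions [M].
J_imp (impulse) has dimensions [L M T^-1].

Left side: [L M T^-1]
Right side: [M^2]

The two sides have different dimensions, so the equation is NOT dimensionally consistent.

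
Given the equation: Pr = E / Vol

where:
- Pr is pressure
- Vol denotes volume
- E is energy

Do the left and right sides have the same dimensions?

Yes

Pr (pressure) has dimensions [L^-1 M T^-2].
Vol (volume) has dimensions [L^3].
E (energy) has dimensions [L^2 M T^-2].

Left side: [L^-1 M T^-2]
Right side: [L^-1 M T^-2]

Both sides have the same dimensions, so the equation is dimensionally consistent.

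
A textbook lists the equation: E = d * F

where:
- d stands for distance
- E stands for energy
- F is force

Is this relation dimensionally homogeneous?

Yes

d (distance) has dimensions [L].
E (energy) has dimensions [L^2 M T^-2].
F (force) has dimensions [L M T^-2].

Left side: [L^2 M T^-2]
Right side: [L^2 M T^-2]

Both sides have the same dimensions, so the equation is dimensionally consistent.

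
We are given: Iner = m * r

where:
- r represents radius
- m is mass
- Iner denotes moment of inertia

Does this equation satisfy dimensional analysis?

No

r (radius) has dimensions [L].
m (mass) has dimensions [M].
Iner (moment of inertia) has dimensions [L^2 M].

Left side: [L^2 M]
Right side: [L M]

The two sides have different dimensions, so the equation is NOT dimensionally consistent.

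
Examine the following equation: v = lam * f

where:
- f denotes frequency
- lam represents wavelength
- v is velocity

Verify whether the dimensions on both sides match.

Yes

f (frequency) has dimensions [T^-1].
lam (wavelength) has dimensions [L].
v (velocity) has dimensions [L T^-1].

Left side: [L T^-1]
Right side: [L T^-1]

Both sides have the same dimensions, so the equation is dimensionally consistent.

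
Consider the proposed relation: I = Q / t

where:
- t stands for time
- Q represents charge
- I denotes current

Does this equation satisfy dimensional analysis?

Yes

t (time) has dimensions [T].
Q (charge) has dimensions [I T].
I (current) has dimensions [I].

Left side: [I]
Right side: [I]

Both sides have the same dimensions, so the equation is dimensionally consistent.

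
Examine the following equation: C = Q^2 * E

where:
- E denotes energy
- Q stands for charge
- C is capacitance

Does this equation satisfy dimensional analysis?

No

E (energy) has dimensions [L^2 M T^-2].
Q (charge) has dimensions [I T].
C (capacitance) has dimensions [I^2 L^-2 M^-1 T^4].

Left side: [I^2 L^-2 M^-1 T^4]
Right side: [I^2 L^2 M]

The two sides have different dimensions, so the equation is NOT dimensionally consistent.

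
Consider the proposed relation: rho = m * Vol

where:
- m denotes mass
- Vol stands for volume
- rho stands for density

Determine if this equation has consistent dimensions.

No

m (mass) has dimensions [M].
Vol (volume) has dimensions [L^3].
rho (density) has dimensions [L^-3 M].

Left side: [L^-3 M]
Right side: [L^3 M]

The two sides have different dimensions, so the equation is NOT dimensionally consistent.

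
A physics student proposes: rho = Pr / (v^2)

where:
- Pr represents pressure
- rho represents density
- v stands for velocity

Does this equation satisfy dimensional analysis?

Yes

Pr (pressure) has dimensions [L^-1 M T^-2].
rho (density) has dimensions [L^-3 M].
v (velocity) has dimensions [L T^-1].

Left side: [L^-3 M]
Right side: [L^-3 M]

Both sides have the same dimensions, so the equation is dimensionally consistent.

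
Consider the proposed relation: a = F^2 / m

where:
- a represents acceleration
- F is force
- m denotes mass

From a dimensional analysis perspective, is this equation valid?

No

a (acceleration) has dimensions [L T^-2].
F (force) has dimensions [L M T^-2].
m (mass) has dimensions [M].

Left side: [L T^-2]
Right side: [L^2 M T^-4]

The two sides have different dimensions, so the equation is NOT dimensionally consistent.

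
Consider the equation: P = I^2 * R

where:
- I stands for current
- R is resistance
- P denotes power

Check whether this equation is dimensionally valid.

Yes

I (current) has dimensions [I].
R (resistance) has dimensions [I^-2 L^2 M T^-3].
P (power) has dimensions [L^2 M T^-3].

Left side: [L^2 M T^-3]
Right side: [L^2 M T^-3]

Both sides have the same dimensions, so the equation is dimensionally consistent.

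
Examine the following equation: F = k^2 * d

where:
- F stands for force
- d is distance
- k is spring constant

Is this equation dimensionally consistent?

No

F (force) has dimensions [L M T^-2].
d (distance) has dimensions [L].
k (spring constant) has dimensions [M T^-2].

Left side: [L M T^-2]
Right side: [L M^2 T^-4]

The two sides have different dimensions, so the equation is NOT dimensionally consistent.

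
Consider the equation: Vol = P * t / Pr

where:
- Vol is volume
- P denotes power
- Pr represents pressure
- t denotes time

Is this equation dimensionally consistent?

Yes

Vol (volume) has dimensions [L^3].
P (power) has dimensions [L^2 M T^-3].
Pr (pressure) has dimensions [L^-1 M T^-2].
t (time) has dimensions [T].

Left side: [L^3]
Right side: [L^3]

Both sides have the same dimensions, so the equation is dimensionally consistent.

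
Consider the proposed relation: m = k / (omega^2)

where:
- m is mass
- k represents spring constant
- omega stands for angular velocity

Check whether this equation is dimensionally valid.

Yes

m (mass) has dimensions [M].
k (spring constant) has dimensions [M T^-2].
omega (angular velocity) has dimensions [T^-1].

Left side: [M]
Right side: [M]

Both sides have the same dimensions, so the equation is dimensionally consistent.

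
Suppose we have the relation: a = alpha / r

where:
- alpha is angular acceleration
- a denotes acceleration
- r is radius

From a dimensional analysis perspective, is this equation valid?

No

alpha (angular acceleration) has dimensions [T^-2].
a (acceleration) has dimensions [L T^-2].
r (radius) has dimensions [L].

Left side: [L T^-2]
Right side: [L^-1 T^-2]

The two sides have different dimensions, so the equation is NOT dimensionally consistent.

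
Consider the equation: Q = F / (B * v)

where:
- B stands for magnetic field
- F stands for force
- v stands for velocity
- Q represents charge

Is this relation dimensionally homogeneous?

Yes

B (magnetic field) has dimensions [I^-1 M T^-2].
F (force) has dimensions [L M T^-2].
v (velocity) has dimensions [L T^-1].
Q (charge) has dimensions [I T].

Left side: [I T]
Right side: [I T]

Both sides have the same dimensions, so the equation is dimensionally consistent.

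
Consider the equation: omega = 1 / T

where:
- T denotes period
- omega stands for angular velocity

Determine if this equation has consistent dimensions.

Yes

T (period) has dimensions [T].
omega (angular velocity) has dimensions [T^-1].

Left side: [T^-1]
Right side: [T^-1]

Both sides have the same dimensions, so the equation is dimensionally consistent.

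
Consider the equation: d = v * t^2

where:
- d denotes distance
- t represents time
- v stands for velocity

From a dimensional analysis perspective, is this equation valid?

No

d (distance) has dimensions [L].
t (time) has dimensions [T].
v (velocity) has dimensions [L T^-1].

Left side: [L]
Right side: [L T]

The two sides have different dimensions, so the equation is NOT dimensionally consistent.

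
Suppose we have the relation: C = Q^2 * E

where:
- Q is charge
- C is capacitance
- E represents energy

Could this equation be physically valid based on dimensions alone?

No

Q (charge) has dimensions [I T].
C (capacitance) has dimensions [I^2 L^-2 M^-1 T^4].
E (energy) has dimensions [L^2 M T^-2].

Left side: [I^2 L^-2 M^-1 T^4]
Right side: [I^2 L^2 M]

The two sides have different dimensions, so the equation is NOT dimensionally consistent.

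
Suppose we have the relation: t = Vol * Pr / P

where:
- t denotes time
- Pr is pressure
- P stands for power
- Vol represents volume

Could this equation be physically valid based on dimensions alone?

Yes

t (time) has dimensions [T].
Pr (pressure) has dimensions [L^-1 M T^-2].
P (power) has dimensions [L^2 M T^-3].
Vol (volume) has dimensions [L^3].

Left side: [T]
Right side: [T]

Both sides have the same dimensions, so the equation is dimensionally consistent.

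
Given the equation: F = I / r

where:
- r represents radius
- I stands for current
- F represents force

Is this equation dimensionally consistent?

No

r (radius) has dimensions [L].
I (current) has dimensions [I].
F (force) has dimensions [L M T^-2].

Left side: [L M T^-2]
Right side: [I L^-1]

The two sides have different dimensions, so the equation is NOT dimensionally consistent.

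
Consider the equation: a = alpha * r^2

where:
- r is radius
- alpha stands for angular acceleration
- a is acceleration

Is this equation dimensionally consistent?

No

r (radius) has dimensions [L].
alpha (angular acceleration) has dimensions [T^-2].
a (acceleration) has dimensions [L T^-2].

Left side: [L T^-2]
Right side: [L^2 T^-2]

The two sides have different dimensions, so the equation is NOT dimensionally consistent.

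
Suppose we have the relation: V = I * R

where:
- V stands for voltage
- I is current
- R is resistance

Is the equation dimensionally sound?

Yes

V (voltage) has dimensions [I^-1 L^2 M T^-3].
I (current) has dimensions [I].
R (resistance) has dimensions [I^-2 L^2 M T^-3].

Left side: [I^-1 L^2 M T^-3]
Right side: [I^-1 L^2 M T^-3]

Both sides have the same dimensions, so the equation is dimensionally consistent.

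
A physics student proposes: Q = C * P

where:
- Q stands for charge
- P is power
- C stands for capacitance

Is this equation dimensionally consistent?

No

Q (charge) has dimensions [I T].
P (power) has dimensions [L^2 M T^-3].
C (capacitance) has dimensions [I^2 L^-2 M^-1 T^4].

Left side: [I T]
Right side: [I^2 T]

The two sides have different dimensions, so the equation is NOT dimensionally consistent.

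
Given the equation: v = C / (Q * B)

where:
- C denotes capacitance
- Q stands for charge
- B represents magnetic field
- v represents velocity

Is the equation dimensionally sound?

No

C (capacitance) has dimensions [I^2 L^-2 M^-1 T^4].
Q (charge) has dimensions [I T].
B (magnetic field) has dimensions [I^-1 M T^-2].
v (velocity) has dimensions [L T^-1].

Left side: [L T^-1]
Right side: [I^2 L^-2 M^-2 T^5]

The two sides have different dimensions, so the equation is NOT dimensionally consistent.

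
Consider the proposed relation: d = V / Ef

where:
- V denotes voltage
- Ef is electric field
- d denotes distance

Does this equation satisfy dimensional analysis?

Yes

V (voltage) has dimensions [I^-1 L^2 M T^-3].
Ef (electric field) has dimensions [I^-1 L M T^-3].
d (distance) has dimensions [L].

Left side: [L]
Right side: [L]

Both sides have the same dimensions, so the equation is dimensionally consistent.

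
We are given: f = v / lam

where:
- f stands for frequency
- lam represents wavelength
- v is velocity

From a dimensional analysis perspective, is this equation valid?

Yes

f (frequency) has dimensions [T^-1].
lam (wavelength) has dimensions [L].
v (velocity) has dimensions [L T^-1].

Left side: [T^-1]
Right side: [T^-1]

Both sides have the same dimensions, so the equation is dimensionally consistent.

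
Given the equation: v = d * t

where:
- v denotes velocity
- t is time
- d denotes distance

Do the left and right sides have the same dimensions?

No

v (velocity) has dimensions [L T^-1].
t (time) has dimensions [T].
d (distance) has dimensions [L].

Left side: [L T^-1]
Right side: [L T]

The two sides have different dimensions, so the equation is NOT dimensionally consistent.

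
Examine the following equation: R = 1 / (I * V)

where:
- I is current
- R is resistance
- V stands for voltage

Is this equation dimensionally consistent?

No

I (current) has dimensions [I].
R (resistance) has dimensions [I^-2 L^2 M T^-3].
V (voltage) has dimensions [I^-1 L^2 M T^-3].

Left side: [I^-2 L^2 M T^-3]
Right side: [L^-2 M^-1 T^3]

The two sides have different dimensions, so the equation is NOT dimensionally consistent.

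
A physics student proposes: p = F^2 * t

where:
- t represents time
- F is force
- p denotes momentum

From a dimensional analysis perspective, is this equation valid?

No

t (time) has dimensions [T].
F (force) has dimensions [L M T^-2].
p (momentum) has dimensions [L M T^-1].

Left side: [L M T^-1]
Right side: [L^2 M^2 T^-3]

The two sides have different dimensions, so the equation is NOT dimensionally consistent.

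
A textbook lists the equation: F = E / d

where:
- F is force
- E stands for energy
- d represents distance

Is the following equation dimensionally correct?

Yes

F (force) has dimensions [L M T^-2].
E (energy) has dimensions [L^2 M T^-2].
d (distance) has dimensions [L].

Left side: [L M T^-2]
Right side: [L M T^-2]

Both sides have the same dimensions, so the equation is dimensionally consistent.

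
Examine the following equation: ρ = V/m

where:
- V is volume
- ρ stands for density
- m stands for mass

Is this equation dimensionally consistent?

No

V (volume) has dimensions [L^3].
ρ (density) has dimensions [L^-3 M].
m (mass) has dimensions [M].

Left side: [L^-3 M]
Right side: [L^3 M^-1]

The two sides have different dimensions, so the equation is NOT dimensionally consistent.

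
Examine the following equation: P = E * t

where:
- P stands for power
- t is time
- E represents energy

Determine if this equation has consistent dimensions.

No

P (power) has dimensions [L^2 M T^-3].
t (time) has dimensions [T].
E (energy) has dimensions [L^2 M T^-2].

Left side: [L^2 M T^-3]
Right side: [L^2 M T^-1]

The two sides have different dimensions, so the equation is NOT dimensionally consistent.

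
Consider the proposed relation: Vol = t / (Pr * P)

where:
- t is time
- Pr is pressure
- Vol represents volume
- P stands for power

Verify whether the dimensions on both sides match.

No

t (time) has dimensions [T].
Pr (pressure) has dimensions [L^-1 M T^-2].
Vol (volume) has dimensions [L^3].
P (power) has dimensions [L^2 M T^-3].

Left side: [L^3]
Right side: [L^-1 M^-2 T^6]

The two sides have different dimensions, so the equation is NOT dimensionally consistent.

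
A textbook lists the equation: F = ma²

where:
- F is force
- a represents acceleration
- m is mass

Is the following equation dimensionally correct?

No

F (force) has dimensions [L M T^-2].
a (acceleration) has dimensions [L T^-2].
m (mass) has dimensions [M].

Left side: [L M T^-2]
Right side: [L^2 M T^-4]

The two sides have different dimensions, so the equation is NOT dimensionally consistent.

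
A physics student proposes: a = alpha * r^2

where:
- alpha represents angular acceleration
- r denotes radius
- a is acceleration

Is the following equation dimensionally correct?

No

alpha (angular acceleration) has dimensions [T^-2].
r (radius) has dimensions [L].
a (acceleration) has dimensions [L T^-2].

Left side: [L T^-2]
Right side: [L^2 T^-2]

The two sides have different dimensions, so the equation is NOT dimensionally consistent.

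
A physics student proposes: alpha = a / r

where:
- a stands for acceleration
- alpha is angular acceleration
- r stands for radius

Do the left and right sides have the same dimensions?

Yes

a (acceleration) has dimensions [L T^-2].
alpha (angular acceleration) has dimensions [T^-2].
r (radius) has dimensions [L].

Left side: [T^-2]
Right side: [T^-2]

Both sides have the same dimensions, so the equation is dimensionally consistent.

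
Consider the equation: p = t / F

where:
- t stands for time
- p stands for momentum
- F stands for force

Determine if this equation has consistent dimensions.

No

t (time) has dimensions [T].
p (momentum) has dimensions [L M T^-1].
F (force) has dimensions [L M T^-2].

Left side: [L M T^-1]
Right side: [L^-1 M^-1 T^3]

The two sides have different dimensions, so the equation is NOT dimensionally consistent.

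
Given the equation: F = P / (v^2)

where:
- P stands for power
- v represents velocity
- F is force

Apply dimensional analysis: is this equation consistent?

No

P (power) has dimensions [L^2 M T^-3].
v (velocity) has dimensions [L T^-1].
F (force) has dimensions [L M T^-2].

Left side: [L M T^-2]
Right side: [M T^-1]

The two sides have different dimensions, so the equation is NOT dimensionally consistent.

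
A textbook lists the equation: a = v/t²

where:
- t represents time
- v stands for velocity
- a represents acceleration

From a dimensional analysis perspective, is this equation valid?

No

t (time) has dimensions [T].
v (velocity) has dimensions [L T^-1].
a (acceleration) has dimensions [L T^-2].

Left side: [L T^-2]
Right side: [L T^-3]

The two sides have different dimensions, so the equation is NOT dimensionally consistent.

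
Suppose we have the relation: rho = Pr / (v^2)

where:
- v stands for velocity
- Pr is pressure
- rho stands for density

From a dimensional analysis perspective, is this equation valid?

Yes

v (velocity) has dimensions [L T^-1].
Pr (pressure) has dimensions [L^-1 M T^-2].
rho (density) has dimensions [L^-3 M].

Left side: [L^-3 M]
Right side: [L^-3 M]

Both sides have the same dimensions, so the equation is dimensionally consistent.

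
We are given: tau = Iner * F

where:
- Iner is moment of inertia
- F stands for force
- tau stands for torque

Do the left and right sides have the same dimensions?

No

Iner (moment of inertia) has dimensions [L^2 M].
F (force) has dimensions [L M T^-2].
tau (torque) has dimensions [L^2 M T^-2].

Left side: [L^2 M T^-2]
Right side: [L^3 M^2 T^-2]

The two sides have different dimensions, so the equation is NOT dimensionally consistent.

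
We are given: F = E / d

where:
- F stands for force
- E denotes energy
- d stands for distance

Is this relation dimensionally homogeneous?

Yes

F (force) has dimensions [L M T^-2].
E (energy) has dimensions [L^2 M T^-2].
d (distance) has dimensions [L].

Left side: [L M T^-2]
Right side: [L M T^-2]

Both sides have the same dimensions, so the equation is dimensionally consistent.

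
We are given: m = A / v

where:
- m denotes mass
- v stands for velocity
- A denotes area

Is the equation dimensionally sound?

No

m (mass) has dimensions [M].
v (velocity) has dimensions [L T^-1].
A (area) has dimensions [L^2].

Left side: [M]
Right side: [L T]

The two sides have different dimensions, so the equation is NOT dimensionally consistent.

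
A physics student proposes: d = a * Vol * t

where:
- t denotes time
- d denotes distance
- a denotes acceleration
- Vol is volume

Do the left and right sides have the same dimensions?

No

t (time) has dimensions [T].
d (distance) has dimensions [L].
a (acceleration) has dimensions [L T^-2].
Vol (volume) has dimensions [L^3].

Left side: [L]
Right side: [L^4 T^-1]

The two sides have different dimensions, so the equation is NOT dimensionally consistent.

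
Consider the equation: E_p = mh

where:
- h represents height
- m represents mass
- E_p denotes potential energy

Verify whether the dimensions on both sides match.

No

h (height) has dimensions [L].
m (mass) has dimensions [M].
E_p (potential energy) has dimensions [L^2 M T^-2].

Left side: [L^2 M T^-2]
Right side: [L M]

The two sides have different dimensions, so the equation is NOT dimensionally consistent.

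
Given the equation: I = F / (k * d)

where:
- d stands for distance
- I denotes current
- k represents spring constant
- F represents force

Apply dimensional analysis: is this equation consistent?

No

d (distance) has dimensions [L].
I (current) has dimensions [I].
k (spring constant) has dimensions [M T^-2].
F (force) has dimensions [L M T^-2].

Left side: [I]
Right side: [dimensionless]

The two sides have different dimensions, so the equation is NOT dimensionally consistent.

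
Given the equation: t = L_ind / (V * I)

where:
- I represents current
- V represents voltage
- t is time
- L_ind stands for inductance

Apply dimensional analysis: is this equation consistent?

No

I (current) has dimensions [I].
V (voltage) has dimensions [I^-1 L^2 M T^-3].
t (time) has dimensions [T].
L_ind (inductance) has dimensions [I^-2 L^2 M T^-2].

Left side: [T]
Right side: [I^-2 T]

The two sides have different dimensions, so the equation is NOT dimensionally consistent.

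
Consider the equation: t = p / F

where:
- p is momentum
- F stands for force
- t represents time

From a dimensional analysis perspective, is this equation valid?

Yes

p (momentum) has dimensions [L M T^-1].
F (force) has dimensions [L M T^-2].
t (time) has dimensions [T].

Left side: [T]
Right side: [T]

Both sides have the same dimensions, so the equation is dimensionally consistent.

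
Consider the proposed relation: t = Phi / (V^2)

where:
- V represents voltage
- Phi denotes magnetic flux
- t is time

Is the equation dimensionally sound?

No

V (voltage) has dimensions [I^-1 L^2 M T^-3].
Phi (magnetic flux) has dimensions [I^-1 L^2 M T^-2].
t (time) has dimensions [T].

Left side: [T]
Right side: [I L^-2 M^-1 T^4]

The two sides have different dimensions, so the equation is NOT dimensionally consistent.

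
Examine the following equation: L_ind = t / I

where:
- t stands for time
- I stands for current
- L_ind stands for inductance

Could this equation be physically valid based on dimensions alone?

No

t (time) has dimensions [T].
I (current) has dimensions [I].
L_ind (inductance) has dimensions [I^-2 L^2 M T^-2].

Left side: [I^-2 L^2 M T^-2]
Right side: [I^-1 T]

The two sides have different dimensions, so the equation is NOT dimensionally consistent.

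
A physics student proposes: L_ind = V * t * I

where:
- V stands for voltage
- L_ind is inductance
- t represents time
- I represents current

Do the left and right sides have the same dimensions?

No

V (voltage) has dimensions [I^-1 L^2 M T^-3].
L_ind (inductance) has dimensions [I^-2 L^2 M T^-2].
t (time) has dimensions [T].
I (current) has dimensions [I].

Left side: [I^-2 L^2 M T^-2]
Right side: [L^2 M T^-2]

The two sides have different dimensions, so the equation is NOT dimensionally consistent.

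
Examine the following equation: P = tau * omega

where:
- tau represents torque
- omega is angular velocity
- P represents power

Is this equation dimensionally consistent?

Yes

tau (torque) has dimensions [L^2 M T^-2].
omega (angular velocity) has dimensions [T^-1].
P (power) has dimensions [L^2 M T^-3].

Left side: [L^2 M T^-3]
Right side: [L^2 M T^-3]

Both sides have the same dimensions, so the equation is dimensionally consistent.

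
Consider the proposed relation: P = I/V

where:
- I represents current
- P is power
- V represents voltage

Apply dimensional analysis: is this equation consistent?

No

I (current) has dimensions [I].
P (power) has dimensions [L^2 M T^-3].
V (voltage) has dimensions [I^-1 L^2 M T^-3].

Left side: [L^2 M T^-3]
Right side: [I^2 L^-2 M^-1 T^3]

The two sides have different dimensions, so the equation is NOT dimensionally consistent.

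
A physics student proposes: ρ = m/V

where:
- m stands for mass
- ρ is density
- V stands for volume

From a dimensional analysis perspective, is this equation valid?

Yes

m (mass) has dimensions [M].
ρ (density) has dimensions [L^-3 M].
V (volume) has dimensions [L^3].

Left side: [L^-3 M]
Right side: [L^-3 M]

Both sides have the same dimensions, so the equation is dimensionally consistent.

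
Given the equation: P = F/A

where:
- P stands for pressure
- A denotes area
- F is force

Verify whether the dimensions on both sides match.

Yes

P (pressure) has dimensions [L^-1 M T^-2].
A (area) has dimensions [L^2].
F (force) has dimensions [L M T^-2].

Left side: [L^-1 M T^-2]
Right side: [L^-1 M T^-2]

Both sides have the same dimensions, so the equation is dimensionally consistent.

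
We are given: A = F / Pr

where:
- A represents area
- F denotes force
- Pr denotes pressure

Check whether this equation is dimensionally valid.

Yes

A (area) has dimensions [L^2].
F (force) has dimensions [L M T^-2].
Pr (pressure) has dimensions [L^-1 M T^-2].

Left side: [L^2]
Right side: [L^2]

Both sides have the same dimensions, so the equation is dimensionally consistent.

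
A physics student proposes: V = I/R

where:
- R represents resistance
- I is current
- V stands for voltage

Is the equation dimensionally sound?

No

R (resistance) has dimensions [I^-2 L^2 M T^-3].
I (current) has dimensions [I].
V (voltage) has dimensions [I^-1 L^2 M T^-3].

Left side: [I^-1 L^2 M T^-3]
Right side: [I^3 L^-2 M^-1 T^3]

The two sides have different dimensions, so the equation is NOT dimensionally consistent.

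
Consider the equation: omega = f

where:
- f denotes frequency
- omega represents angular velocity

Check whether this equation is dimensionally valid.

Yes

f (frequency) has dimensions [T^-1].
omega (angular velocity) has dimensions [T^-1].

Left side: [T^-1]
Right side: [T^-1]

Both sides have the same dimensions, so the equation is dimensionally consistent.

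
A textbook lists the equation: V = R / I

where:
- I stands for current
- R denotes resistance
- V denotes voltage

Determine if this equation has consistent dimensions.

No

I (current) has dimensions [I].
R (resistance) has dimensions [I^-2 L^2 M T^-3].
V (voltage) has dimensions [I^-1 L^2 M T^-3].

Left side: [I^-1 L^2 M T^-3]
Right side: [I^-3 L^2 M T^-3]

The two sides have different dimensions, so the equation is NOT dimensionally consistent.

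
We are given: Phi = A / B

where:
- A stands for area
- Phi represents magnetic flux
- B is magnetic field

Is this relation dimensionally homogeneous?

No

A (area) has dimensions [L^2].
Phi (magnetic flux) has dimensions [I^-1 L^2 M T^-2].
B (magnetic field) has dimensions [I^-1 M T^-2].

Left side: [I^-1 L^2 M T^-2]
Right side: [I L^2 M^-1 T^2]

The two sides have different dimensions, so the equation is NOT dimensionally consistent.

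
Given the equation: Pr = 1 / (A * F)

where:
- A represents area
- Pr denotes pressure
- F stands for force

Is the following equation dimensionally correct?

No

A (area) has dimensions [L^2].
Pr (pressure) has dimensions [L^-1 M T^-2].
F (force) has dimensions [L M T^-2].

Left side: [L^-1 M T^-2]
Right side: [L^-3 M^-1 T^2]

The two sides have different dimensions, so the equation is NOT dimensionally consistent.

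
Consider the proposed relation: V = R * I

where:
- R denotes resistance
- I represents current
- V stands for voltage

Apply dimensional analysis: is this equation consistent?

Yes

R (resistance) has dimensions [I^-2 L^2 M T^-3].
I (current) has dimensions [I].
V (voltage) has dimensions [I^-1 L^2 M T^-3].

Left side: [I^-1 L^2 M T^-3]
Right side: [I^-1 L^2 M T^-3]

Both sides have the same dimensions, so the equation is dimensionally consistent.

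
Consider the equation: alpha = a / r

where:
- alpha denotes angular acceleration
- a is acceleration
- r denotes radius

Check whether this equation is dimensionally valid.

Yes

alpha (angular acceleration) has dimensions [T^-2].
a (acceleration) has dimensions [L T^-2].
r (radius) has dimensions [L].

Left side: [T^-2]
Right side: [T^-2]

Both sides have the same dimensions, so the equation is dimensionally consistent.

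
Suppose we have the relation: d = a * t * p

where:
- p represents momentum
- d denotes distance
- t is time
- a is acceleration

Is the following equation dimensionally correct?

No

p (momentum) has dimensions [L M T^-1].
d (distance) has dimensions [L].
t (time) has dimensions [T].
a (acceleration) has dimensions [L T^-2].

Left side: [L]
Right side: [L^2 M T^-2]

The two sides have different dimensions, so the equation is NOT dimensionally consistent.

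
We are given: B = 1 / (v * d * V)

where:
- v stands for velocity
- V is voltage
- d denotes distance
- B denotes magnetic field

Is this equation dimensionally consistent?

No

v (velocity) has dimensions [L T^-1].
V (voltage) has dimensions [I^-1 L^2 M T^-3].
d (distance) has dimensions [L].
B (magnetic field) has dimensions [I^-1 M T^-2].

Left side: [I^-1 M T^-2]
Right side: [I L^-4 M^-1 T^4]

The two sides have different dimensions, so the equation is NOT dimensionally consistent.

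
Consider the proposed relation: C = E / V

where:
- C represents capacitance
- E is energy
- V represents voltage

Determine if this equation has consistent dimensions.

No

C (capacitance) has dimensions [I^2 L^-2 M^-1 T^4].
E (energy) has dimensions [L^2 M T^-2].
V (voltage) has dimensions [I^-1 L^2 M T^-3].

Left side: [I^2 L^-2 M^-1 T^4]
Right side: [I T]

The two sides have different dimensions, so the equation is NOT dimensionally consistent.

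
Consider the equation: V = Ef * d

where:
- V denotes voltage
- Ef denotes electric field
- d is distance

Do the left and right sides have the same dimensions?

Yes

V (voltage) has dimensions [I^-1 L^2 M T^-3].
Ef (electric field) has dimensions [I^-1 L M T^-3].
d (distance) has dimensions [L].

Left side: [I^-1 L^2 M T^-3]
Right side: [I^-1 L^2 M T^-3]

Both sides have the same dimensions, so the equation is dimensionally consistent.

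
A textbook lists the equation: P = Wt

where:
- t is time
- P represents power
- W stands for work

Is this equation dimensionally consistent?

No

t (time) has dimensions [T].
P (power) has dimensions [L^2 M T^-3].
W (work) has dimensions [L^2 M T^-2].

Left side: [L^2 M T^-3]
Right side: [L^2 M T^-1]

The two sides have different dimensions, so the equation is NOT dimensionally consistent.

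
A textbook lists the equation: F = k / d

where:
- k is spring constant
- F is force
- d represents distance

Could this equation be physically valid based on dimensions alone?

No

k (spring constant) has dimensions [M T^-2].
F (force) has dimensions [L M T^-2].
d (distance) has dimensions [L].

Left side: [L M T^-2]
Right side: [L^-1 M T^-2]

The two sides have different dimensions, so the equation is NOT dimensionally consistent.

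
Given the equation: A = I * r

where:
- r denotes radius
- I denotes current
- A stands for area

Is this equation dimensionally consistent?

No

r (radius) has dimensions [L].
I (current) has dimensions [I].
A (area) has dimensions [L^2].

Left side: [L^2]
Right side: [I L]

The two sides have different dimensions, so the equation is NOT dimensionally consistent.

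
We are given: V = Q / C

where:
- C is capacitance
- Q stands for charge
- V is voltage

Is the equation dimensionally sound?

Yes

C (capacitance) has dimensions [I^2 L^-2 M^-1 T^4].
Q (charge) has dimensions [I T].
V (voltage) has dimensions [I^-1 L^2 M T^-3].

Left side: [I^-1 L^2 M T^-3]
Right side: [I^-1 L^2 M T^-3]

Both sides have the same dimensions, so the equation is dimensionally consistent.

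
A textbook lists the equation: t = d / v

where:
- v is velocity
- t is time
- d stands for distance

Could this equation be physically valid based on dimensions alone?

Yes

v (velocity) has dimensions [L T^-1].
t (time) has dimensions [T].
d (distance) has dimensions [L].

Left side: [T]
Right side: [T]

Both sides have the same dimensions, so the equation is dimensionally consistent.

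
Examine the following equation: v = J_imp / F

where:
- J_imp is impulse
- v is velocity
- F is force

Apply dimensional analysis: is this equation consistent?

No

J_imp (impulse) has dimensions [L M T^-1].
v (velocity) has dimensions [L T^-1].
F (force) has dimensions [L M T^-2].

Left side: [L T^-1]
Right side: [T]

The two sides have different dimensions, so the equation is NOT dimensionally consistent.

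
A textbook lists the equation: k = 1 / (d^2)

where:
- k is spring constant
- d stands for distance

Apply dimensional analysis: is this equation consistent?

No

k (spring constant) has dimensions [M T^-2].
d (distance) has dimensions [L].

Left side: [M T^-2]
Right side: [L^-2]

The two sides have different dimensions, so the equation is NOT dimensionally consistent.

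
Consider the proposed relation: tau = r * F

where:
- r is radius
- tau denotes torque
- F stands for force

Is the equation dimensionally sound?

Yes

r (radius) has dimensions [L].
tau (torque) has dimensions [L^2 M T^-2].
F (force) has dimensions [L M T^-2].

Left side: [L^2 M T^-2]
Right side: [L^2 M T^-2]

Both sides have the same dimensions, so the equation is dimensionally consistent.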